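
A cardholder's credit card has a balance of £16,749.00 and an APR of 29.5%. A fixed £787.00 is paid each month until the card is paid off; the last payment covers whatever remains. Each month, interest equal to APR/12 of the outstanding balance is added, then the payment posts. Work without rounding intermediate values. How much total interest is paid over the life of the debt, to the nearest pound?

£7,254

Monthly rate r = 29.5%/12 = 2.45833% = 0.0245833.
Payoff takes n = ⌈−ln(1 − rB₀/P)/ln(1+r)⌉ = ⌈30.496⌉ = 31 payments; the last is £392.71.
Total paid = 30·£787.00 + £392.71 = £24,002.71.
Total interest = total paid − principal = £24,002.71 − £16,749.00 = £7,253.71.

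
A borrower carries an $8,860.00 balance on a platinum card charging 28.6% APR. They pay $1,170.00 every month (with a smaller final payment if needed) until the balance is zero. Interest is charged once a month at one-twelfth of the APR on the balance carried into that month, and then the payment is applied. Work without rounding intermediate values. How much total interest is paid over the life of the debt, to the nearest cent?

$1,030.36

Monthly rate r = 28.6%/12 = 2.38333% = 0.0238333.
Payoff takes n = ⌈−ln(1 − rB₀/P)/ln(1+r)⌉ = ⌈8.450⌉ = 9 payments; the last is $530.36.
Total paid = 8·$1,170.00 + $530.36 = $9,890.36.
Total interest = total paid − principal = $9,890.36 − $8,860.00 = $1,030.36.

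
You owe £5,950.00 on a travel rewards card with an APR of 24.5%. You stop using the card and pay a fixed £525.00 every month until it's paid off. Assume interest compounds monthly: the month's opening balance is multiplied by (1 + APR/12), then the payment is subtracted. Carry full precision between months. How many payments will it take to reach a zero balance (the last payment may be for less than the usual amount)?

Monthly rate r = 24.5%/12 = 2.04167% = 0.0204167.
Recurrence: B ← B·(1+r) − £525.00.
Month 1: interest £121.48; balance after payment £5,546.48.
Month 2: interest £113.24; balance after payment £5,134.72.
Closed form: n = −ln(1 − rB₀/P)/ln(1+r) = −ln(0.76861)/ln(1.02042) ≈ 13.021, so the balance reaches zero during payment 14.

14 payments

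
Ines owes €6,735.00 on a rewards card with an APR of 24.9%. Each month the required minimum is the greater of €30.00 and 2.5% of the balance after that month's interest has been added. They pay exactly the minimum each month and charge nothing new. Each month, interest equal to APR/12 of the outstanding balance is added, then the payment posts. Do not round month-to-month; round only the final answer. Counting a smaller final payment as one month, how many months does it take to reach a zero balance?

Monthly rate r = 24.9%/12 = 2.075% = 0.02075.
While 2.5% of the post-interest balance exceeds €30.00, each month B ← (B·(1+r))·(1 − 0.025), i.e. B shrinks by the factor (1+r)·0.975 = 0.99523.
This holds for months 1–366. Entering month 367 the balance is €1,170.91; 2.5% of the post-interest balance is now below €30.00, so the flat €30.00 minimum applies from here.
From month 367 a fixed €30.00 at rate r clears €1,170.91 in 81 more payments. Total: 366 + 81 = 447 months.

447 months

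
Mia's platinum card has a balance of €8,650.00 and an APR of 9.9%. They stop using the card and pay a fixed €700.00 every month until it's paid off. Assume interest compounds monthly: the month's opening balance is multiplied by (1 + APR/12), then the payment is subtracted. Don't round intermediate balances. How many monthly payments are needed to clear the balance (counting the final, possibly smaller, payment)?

Monthly rate r = 9.9%/12 = 0.825% = 0.00825.
Recurrence: B ← B·(1+r) − €700.00.
Month 1: interest €71.36; balance after payment €8,021.36.
Month 2: interest €66.18; balance after payment €7,387.54.
Closed form: n = −ln(1 − rB₀/P)/ln(1+r) = −ln(0.89805)/ln(1.00825) ≈ 13.087, so the balance reaches zero during payment 14.

14 payments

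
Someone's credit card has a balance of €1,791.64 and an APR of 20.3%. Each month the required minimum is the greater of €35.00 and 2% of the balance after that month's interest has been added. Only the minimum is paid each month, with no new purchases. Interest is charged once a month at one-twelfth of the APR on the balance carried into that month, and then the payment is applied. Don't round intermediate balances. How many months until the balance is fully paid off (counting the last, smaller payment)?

Monthly rate r = 20.3%/12 = 1.69167% = 0.0169167.
While 2% of the post-interest balance exceeds €35.00, each month B ← (B·(1+r))·(1 − 0.02), i.e. B shrinks by the factor (1+r)·0.98 = 0.99658.
This holds for months 1–12. Entering month 13 the balance is €1,719.44; 2% of the post-interest balance is now below €35.00, so the flat €35.00 minimum applies from here.
From month 13 a fixed €35.00 at rate r clears €1,719.44 in 107 more payments. Total: 12 + 107 = 119 months.

119 months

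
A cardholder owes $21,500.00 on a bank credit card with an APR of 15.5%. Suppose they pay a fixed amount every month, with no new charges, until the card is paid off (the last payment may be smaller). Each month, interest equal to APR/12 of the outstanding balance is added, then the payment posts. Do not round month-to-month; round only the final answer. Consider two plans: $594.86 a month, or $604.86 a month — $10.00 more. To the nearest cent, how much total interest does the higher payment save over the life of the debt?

Monthly rate r = 15.5%/12 = 1.29167% = 0.0129167.
At $594.86/mo: n = ⌈−ln(1 − rB₀/P)/ln(1+r)⌉ = 50 payments (last $3.83); total interest = total paid − $21,500.00 = $7,651.97.
At $604.86/mo: 48 payments (last $536.59); total interest $7,465.01.
Interest saved = $7,651.97 − $7,465.01 = $186.96.

$186.96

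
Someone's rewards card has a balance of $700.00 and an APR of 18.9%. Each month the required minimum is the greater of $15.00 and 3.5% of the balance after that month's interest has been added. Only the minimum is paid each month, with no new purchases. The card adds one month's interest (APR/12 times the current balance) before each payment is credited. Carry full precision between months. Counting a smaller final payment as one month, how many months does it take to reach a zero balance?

Monthly rate r = 18.9%/12 = 1.575% = 0.01575.
While 3.5% of the post-interest balance exceeds $15.00, each month B ← (B·(1+r))·(1 − 0.035), i.e. B shrinks by the factor (1+r)·0.965 = 0.9802.
This holds for months 1–26. Entering month 27 the balance is $416.17; 3.5% of the post-interest balance is now below $15.00, so the flat $15.00 minimum applies from here.
From month 27 a fixed $15.00 at rate r clears $416.17 in 37 more payments. Total: 26 + 37 = 63 months.

63 months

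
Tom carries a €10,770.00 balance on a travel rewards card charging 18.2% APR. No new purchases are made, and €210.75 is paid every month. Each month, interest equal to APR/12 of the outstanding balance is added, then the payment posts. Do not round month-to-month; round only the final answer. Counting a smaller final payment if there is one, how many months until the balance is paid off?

100 payments

Monthly rate r = 18.2%/12 = 1.51667% = 0.0151667.
Recurrence: B ← B·(1+r) − €210.75.
Month 1: interest €163.34; balance after payment €10,722.59.
Month 2: interest €162.63; balance after payment €10,674.47.
Closed form: n = −ln(1 − rB₀/P)/ln(1+r) = −ln(0.22493)/ln(1.01517) ≈ 99.114, so the balance reaches zero during payment 100.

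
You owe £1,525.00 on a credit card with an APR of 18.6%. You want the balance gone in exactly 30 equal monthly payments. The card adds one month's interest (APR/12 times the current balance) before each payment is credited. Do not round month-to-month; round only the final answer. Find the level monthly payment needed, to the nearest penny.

£63.95

Monthly rate r = 18.6%/12 = 1.55% = 0.0155.
Level-payment amortization: P = B₀·r / (1 − (1+r)^(−n)) = 1525.00·0.0155 / (1 − 1.0155^(−30)).
Denominator 1 − (1+r)^(−30) = 0.369620375.
P = 23.6375 / 0.369620375 ≈ 63.95.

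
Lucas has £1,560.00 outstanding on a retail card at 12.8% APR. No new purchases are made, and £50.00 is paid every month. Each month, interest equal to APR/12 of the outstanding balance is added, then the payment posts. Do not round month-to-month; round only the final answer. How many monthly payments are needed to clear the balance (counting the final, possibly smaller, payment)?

39 months

Monthly rate r = 12.8%/12 = 1.06667% = 0.0106667.
Recurrence: B ← B·(1+r) − £50.00.
Month 1: interest £16.64; balance after payment £1,526.64.
Month 2: interest £16.28; balance after payment £1,492.92.
Closed form: n = −ln(1 − rB₀/P)/ln(1+r) = −ln(0.6672)/ln(1.01067) ≈ 38.139, so the balance reaches zero during payment 39.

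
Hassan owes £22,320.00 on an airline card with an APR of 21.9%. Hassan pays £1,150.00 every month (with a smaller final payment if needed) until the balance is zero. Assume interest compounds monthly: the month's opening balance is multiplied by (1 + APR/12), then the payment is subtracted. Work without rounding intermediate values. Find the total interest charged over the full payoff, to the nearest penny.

Monthly rate r = 21.9%/12 = 1.825% = 0.01825.
Payoff takes n = ⌈−ln(1 − rB₀/P)/ln(1+r)⌉ = ⌈24.178⌉ = 25 payments; the last is £206.77.
Total paid = 24·£1,150.00 + £206.77 = £27,806.77.
Total interest = total paid − principal = £27,806.77 − £22,320.00 = £5,486.77.

£5,486.77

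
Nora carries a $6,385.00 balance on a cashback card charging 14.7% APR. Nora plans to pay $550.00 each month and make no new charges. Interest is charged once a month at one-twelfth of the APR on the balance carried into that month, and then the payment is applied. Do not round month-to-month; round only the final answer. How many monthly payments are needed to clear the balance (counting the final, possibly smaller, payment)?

13 months

Monthly rate r = 14.7%/12 = 1.225% = 0.01225.
Recurrence: B ← B·(1+r) − $550.00.
Month 1: interest $78.22; balance after payment $5,913.22.
Month 2: interest $72.44; balance after payment $5,435.65.
Closed form: n = −ln(1 − rB₀/P)/ln(1+r) = −ln(0.85779)/ln(1.01225) ≈ 12.599, so the balance reaches zero during payment 13.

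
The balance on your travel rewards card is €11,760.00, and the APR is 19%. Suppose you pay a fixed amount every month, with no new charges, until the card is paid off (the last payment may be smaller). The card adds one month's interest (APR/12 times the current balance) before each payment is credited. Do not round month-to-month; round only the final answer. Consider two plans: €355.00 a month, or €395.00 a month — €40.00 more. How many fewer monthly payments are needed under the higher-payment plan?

7 fewer payments

Monthly rate r = 19%/12 = 1.58333% = 0.0158333.
At €355.00/mo: n = ⌈−ln(1 − rB₀/P)/ln(1+r)⌉ = 48 payments (last €115.10); total interest = total paid − €11,760.00 = €5,040.10.
At €395.00/mo: 41 payments (last €230.50); total interest €4,270.50.
Payments saved = 48 − 41 = 7.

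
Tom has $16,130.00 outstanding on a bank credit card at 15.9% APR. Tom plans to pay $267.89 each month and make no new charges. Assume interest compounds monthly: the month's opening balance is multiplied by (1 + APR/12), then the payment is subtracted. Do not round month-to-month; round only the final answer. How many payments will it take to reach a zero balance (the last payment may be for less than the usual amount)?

122 payments

Monthly rate r = 15.9%/12 = 1.325% = 0.01325.
Recurrence: B ← B·(1+r) − $267.89.
Month 1: interest $213.72; balance after payment $16,075.83.
Month 2: interest $213.00; balance after payment $16,020.95.
Closed form: n = −ln(1 − rB₀/P)/ln(1+r) = −ln(0.2022)/ln(1.01325) ≈ 121.439, so the balance reaches zero during payment 122.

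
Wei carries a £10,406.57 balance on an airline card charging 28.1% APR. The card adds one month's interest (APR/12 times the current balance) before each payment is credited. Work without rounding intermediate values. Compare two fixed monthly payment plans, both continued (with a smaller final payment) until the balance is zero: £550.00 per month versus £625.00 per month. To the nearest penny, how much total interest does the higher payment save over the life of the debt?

£565.14

Monthly rate r = 28.1%/12 = 2.34167% = 0.0234167.
At £550.00/mo: n = ⌈−ln(1 − rB₀/P)/ln(1+r)⌉ = 26 payments (last £159.17); total interest = total paid − £10,406.57 = £3,502.60.
At £625.00/mo: 22 payments (last £219.03); total interest £2,937.46.
Interest saved = £3,502.60 − £2,937.46 = £565.14.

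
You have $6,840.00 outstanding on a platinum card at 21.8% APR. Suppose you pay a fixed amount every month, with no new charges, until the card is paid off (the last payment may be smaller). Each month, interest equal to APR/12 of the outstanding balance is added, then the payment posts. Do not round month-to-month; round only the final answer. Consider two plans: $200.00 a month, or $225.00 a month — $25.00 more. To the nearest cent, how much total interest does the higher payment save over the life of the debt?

$744.03

Monthly rate r = 21.8%/12 = 1.81667% = 0.0181667.
At $200.00/mo: n = ⌈−ln(1 − rB₀/P)/ln(1+r)⌉ = 54 payments (last $186.95); total interest = total paid − $6,840.00 = $3,946.95.
At $225.00/mo: 45 payments (last $142.92); total interest $3,202.92.
Interest saved = $3,946.95 − $3,202.92 = $744.03.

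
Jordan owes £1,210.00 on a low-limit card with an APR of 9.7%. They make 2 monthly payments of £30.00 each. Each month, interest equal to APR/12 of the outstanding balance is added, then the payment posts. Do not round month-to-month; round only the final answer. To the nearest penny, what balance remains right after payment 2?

£1,169.40

Monthly rate r = 9.7%/12 = 0.808333% = 0.00808333.
Each month: B ← B·(1+r) − £30.00.
Month 1: interest £9.78; balance after payment £1,189.78.
Month 2: interest £9.62; balance after payment £1,169.40.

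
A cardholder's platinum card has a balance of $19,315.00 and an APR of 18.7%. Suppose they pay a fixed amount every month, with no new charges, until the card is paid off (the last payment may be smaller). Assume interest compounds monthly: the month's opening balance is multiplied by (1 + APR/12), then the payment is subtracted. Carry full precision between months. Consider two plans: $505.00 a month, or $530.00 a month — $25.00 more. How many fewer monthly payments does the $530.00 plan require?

4 fewer payments

Monthly rate r = 18.7%/12 = 1.55833% = 0.0155833.
At $505.00/mo: n = ⌈−ln(1 − rB₀/P)/ln(1+r)⌉ = 59 payments (last $312.36); total interest = total paid − $19,315.00 = $10,287.36.
At $530.00/mo: 55 payments (last $141.66); total interest $9,446.66.
Payments saved = 59 − 55 = 4.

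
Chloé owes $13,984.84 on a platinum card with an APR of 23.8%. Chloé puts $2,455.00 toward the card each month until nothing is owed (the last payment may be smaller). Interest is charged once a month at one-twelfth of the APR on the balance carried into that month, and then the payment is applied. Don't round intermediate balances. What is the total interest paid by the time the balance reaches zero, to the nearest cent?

Monthly rate r = 23.8%/12 = 1.98333% = 0.0198333.
Payoff takes n = ⌈−ln(1 − rB₀/P)/ln(1+r)⌉ = ⌈6.105⌉ = 7 payments; the last is $258.83.
Total paid = 6·$2,455.00 + $258.83 = $14,988.83.
Total interest = total paid − principal = $14,988.83 − $13,984.84 = $1,003.99.

$1,003.99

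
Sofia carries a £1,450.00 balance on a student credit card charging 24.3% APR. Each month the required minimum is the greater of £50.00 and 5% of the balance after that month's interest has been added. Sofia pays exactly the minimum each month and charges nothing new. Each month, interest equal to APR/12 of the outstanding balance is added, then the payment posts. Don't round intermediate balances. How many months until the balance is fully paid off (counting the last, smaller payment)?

38 months

Monthly rate r = 24.3%/12 = 2.025% = 0.02025.
While 5% of the post-interest balance exceeds £50.00, each month B ← (B·(1+r))·(1 − 0.05), i.e. B shrinks by the factor (1+r)·0.95 = 0.96924.
This holds for months 1–13. Entering month 14 the balance is £965.96; 5% of the post-interest balance is now below £50.00, so the flat £50.00 minimum applies from here.
From month 14 a fixed £50.00 at rate r clears £965.96 in 25 more payments. Total: 13 + 25 = 38 months.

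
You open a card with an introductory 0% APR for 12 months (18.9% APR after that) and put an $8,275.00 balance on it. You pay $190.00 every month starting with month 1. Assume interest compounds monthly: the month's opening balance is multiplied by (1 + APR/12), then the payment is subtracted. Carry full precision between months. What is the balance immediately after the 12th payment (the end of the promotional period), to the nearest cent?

Promo months 1–12 at r₀ = 0%/12 = 0; months 13+ at r₁ = 18.9%/12 = 0.01575.
After month 12 (no interest yet): B = $8,275.00 − 12·$190.00 = $5,995.00.

$5,995.00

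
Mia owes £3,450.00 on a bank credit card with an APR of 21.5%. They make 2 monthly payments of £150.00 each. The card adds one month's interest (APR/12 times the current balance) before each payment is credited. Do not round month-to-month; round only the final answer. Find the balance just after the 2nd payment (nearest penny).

£3,272.04

Monthly rate r = 21.5%/12 = 1.79167% = 0.0179167.
Each month: B ← B·(1+r) − £150.00.
Month 1: interest £61.81; balance after payment £3,361.81.
Month 2: interest £60.23; balance after payment £3,272.04.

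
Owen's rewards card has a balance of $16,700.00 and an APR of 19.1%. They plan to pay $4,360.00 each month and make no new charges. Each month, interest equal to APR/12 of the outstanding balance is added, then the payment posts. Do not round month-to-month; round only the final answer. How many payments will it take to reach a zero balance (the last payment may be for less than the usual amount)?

Monthly rate r = 19.1%/12 = 1.59167% = 0.0159167.
Recurrence: B ← B·(1+r) − $4,360.00.
Month 1: interest $265.81; balance after payment $12,605.81.
Month 2: interest $200.64; balance after payment $8,446.45.
Month 3: interest $134.44; balance after payment $4,220.89.
Month 4: interest $67.18; balance after payment $0.00.

4 months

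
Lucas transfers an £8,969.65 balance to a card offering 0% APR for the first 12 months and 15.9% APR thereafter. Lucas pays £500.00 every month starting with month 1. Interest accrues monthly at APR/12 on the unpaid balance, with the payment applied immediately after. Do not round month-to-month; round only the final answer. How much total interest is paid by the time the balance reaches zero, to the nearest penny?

£144.39

Promo months 1–12 at r₀ = 0%/12 = 0; months 13+ at r₁ = 15.9%/12 = 0.01325.
After month 12 (no interest yet): B = £8,969.65 − 12·£500.00 = £2,969.65.
Then at r₁ with £500.00/mo: n₂ = −ln(1 − r₁·B/P)/ln(1+r₁) ≈ 6.23 → 7 more payments.
Total paid = 18·£500.00 + £114.04 = £9,114.04; interest = £9,114.04 − £8,969.65 = £144.39.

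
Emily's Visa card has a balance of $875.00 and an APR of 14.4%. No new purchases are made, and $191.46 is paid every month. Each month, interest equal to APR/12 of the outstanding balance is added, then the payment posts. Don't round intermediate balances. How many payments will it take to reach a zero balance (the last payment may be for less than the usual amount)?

Monthly rate r = 14.4%/12 = 1.2% = 0.012.
Recurrence: B ← B·(1+r) − $191.46.
Month 1: interest $10.50; balance after payment $694.04.
Month 2: interest $8.33; balance after payment $510.91.
Month 3: interest $6.13; balance after payment $325.58.
Month 4: interest $3.91; balance after payment $138.03.
Month 5: interest $1.66; balance after payment $0.00.

5 payments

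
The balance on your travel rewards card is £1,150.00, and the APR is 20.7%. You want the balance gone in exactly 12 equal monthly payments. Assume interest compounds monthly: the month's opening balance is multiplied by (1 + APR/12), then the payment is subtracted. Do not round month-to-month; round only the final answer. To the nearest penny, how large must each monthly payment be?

£106.92

Monthly rate r = 20.7%/12 = 1.725% = 0.01725.
Level-payment amortization: P = B₀·r / (1 − (1+r)^(−n)) = 1150.00·0.01725 / (1 − 1.01725^(−12)).
Denominator 1 − (1+r)^(−12) = 0.185544018.
P = 19.8375 / 0.185544018 ≈ 106.92.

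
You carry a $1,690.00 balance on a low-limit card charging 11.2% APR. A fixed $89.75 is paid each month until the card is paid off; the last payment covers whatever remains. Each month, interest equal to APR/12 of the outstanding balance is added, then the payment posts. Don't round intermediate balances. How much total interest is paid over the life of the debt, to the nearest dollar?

$177

Monthly rate r = 11.2%/12 = 0.933333% = 0.00933333.
Payoff takes n = ⌈−ln(1 − rB₀/P)/ln(1+r)⌉ = ⌈20.805⌉ = 21 payments; the last is $72.30.
Total paid = 20·$89.75 + $72.30 = $1,867.30.
Total interest = total paid − principal = $1,867.30 − $1,690.00 = $177.30.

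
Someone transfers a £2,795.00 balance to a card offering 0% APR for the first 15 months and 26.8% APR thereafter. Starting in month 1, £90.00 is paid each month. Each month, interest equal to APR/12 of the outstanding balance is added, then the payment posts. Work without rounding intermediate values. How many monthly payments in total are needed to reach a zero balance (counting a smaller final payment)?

Promo months 1–15 at r₀ = 0%/12 = 0; months 16+ at r₁ = 26.8%/12 = 0.0223333.
After month 15 (no interest yet): B = £2,795.00 − 15·£90.00 = £1,445.00.
Then at r₁ with £90.00/mo: n₂ = −ln(1 − r₁·B/P)/ln(1+r₁) ≈ 20.10 → 21 more payments.

36 months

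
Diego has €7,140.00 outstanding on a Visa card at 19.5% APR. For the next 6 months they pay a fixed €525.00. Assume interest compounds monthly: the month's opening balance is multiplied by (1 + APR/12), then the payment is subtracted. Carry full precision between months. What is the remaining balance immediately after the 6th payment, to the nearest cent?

€4,584.28

Monthly rate r = 19.5%/12 = 1.625% = 0.01625.
Each month: B ← B·(1+r) − €525.00.
Month 1: interest €116.03; balance after payment €6,731.02.
Month 2: interest €109.38; balance after payment €6,315.40.
Month 3: interest €102.63; balance after payment €5,893.03.
Month 4: interest €95.76; balance after payment €5,463.79.
Month 5: interest €88.79; balance after payment €5,027.58.
Month 6: interest €81.70; balance after payment €4,584.28.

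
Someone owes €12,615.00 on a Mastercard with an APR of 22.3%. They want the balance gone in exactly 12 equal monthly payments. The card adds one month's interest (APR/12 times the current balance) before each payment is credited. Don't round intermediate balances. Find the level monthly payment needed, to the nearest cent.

€1,182.52

Monthly rate r = 22.3%/12 = 1.85833% = 0.0185833.
Level-payment amortization: P = B₀·r / (1 − (1+r)^(−n)) = 12615.00·0.0185833 / (1 − 1.01858^(−12)).
Denominator 1 − (1+r)^(−12) = 0.198245859.
P = 234.429 / 0.198245859 ≈ 1182.52.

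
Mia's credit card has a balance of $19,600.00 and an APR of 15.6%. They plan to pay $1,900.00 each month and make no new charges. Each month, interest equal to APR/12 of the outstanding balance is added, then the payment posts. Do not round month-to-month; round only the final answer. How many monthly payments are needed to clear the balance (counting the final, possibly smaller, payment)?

Monthly rate r = 15.6%/12 = 1.3% = 0.013.
Recurrence: B ← B·(1+r) − $1,900.00.
Month 1: interest $254.80; balance after payment $17,954.80.
Month 2: interest $233.41; balance after payment $16,288.21.
Closed form: n = −ln(1 − rB₀/P)/ln(1+r) = −ln(0.86589)/ln(1.013) ≈ 11.148, so the balance reaches zero during payment 12.

12 months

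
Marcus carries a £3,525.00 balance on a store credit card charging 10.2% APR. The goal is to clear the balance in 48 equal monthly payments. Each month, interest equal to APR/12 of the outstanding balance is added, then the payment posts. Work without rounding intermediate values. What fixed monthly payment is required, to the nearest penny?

£89.74

Monthly rate r = 10.2%/12 = 0.85% = 0.0085.
Level-payment amortization: P = B₀·r / (1 − (1+r)^(−n)) = 3525.00·0.0085 / (1 − 1.0085^(−48)).
Denominator 1 − (1+r)^(−48) = 0.333873551.
P = 29.9625 / 0.333873551 ≈ 89.74.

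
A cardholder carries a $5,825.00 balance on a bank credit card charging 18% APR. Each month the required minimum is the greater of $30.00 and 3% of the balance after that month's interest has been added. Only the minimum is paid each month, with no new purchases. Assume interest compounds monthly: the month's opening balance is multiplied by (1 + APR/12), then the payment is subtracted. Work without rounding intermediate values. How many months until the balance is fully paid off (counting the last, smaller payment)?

Monthly rate r = 18%/12 = 1.5% = 0.015.
While 3% of the post-interest balance exceeds $30.00, each month B ← (B·(1+r))·(1 − 0.03), i.e. B shrinks by the factor (1+r)·0.97 = 0.98455.
This holds for months 1–115. Entering month 116 the balance is $971.94; 3% of the post-interest balance is now below $30.00, so the flat $30.00 minimum applies from here.
From month 116 a fixed $30.00 at rate r clears $971.94 in 45 more payments. Total: 115 + 45 = 160 months.

160 months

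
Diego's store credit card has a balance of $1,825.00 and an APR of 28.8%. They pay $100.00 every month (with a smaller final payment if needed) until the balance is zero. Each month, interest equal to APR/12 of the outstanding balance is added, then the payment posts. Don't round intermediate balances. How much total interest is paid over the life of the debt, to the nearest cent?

Monthly rate r = 28.8%/12 = 2.4% = 0.024.
Payoff takes n = ⌈−ln(1 − rB₀/P)/ln(1+r)⌉ = ⌈24.298⌉ = 25 payments; the last is $30.00.
Total paid = 24·$100.00 + $30.00 = $2,430.00.
Total interest = total paid − principal = $2,430.00 − $1,825.00 = $605.00.

$605.00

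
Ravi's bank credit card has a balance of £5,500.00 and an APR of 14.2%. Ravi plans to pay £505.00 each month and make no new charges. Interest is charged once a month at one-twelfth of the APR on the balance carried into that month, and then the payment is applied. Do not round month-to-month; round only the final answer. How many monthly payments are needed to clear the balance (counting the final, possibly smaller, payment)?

Monthly rate r = 14.2%/12 = 1.18333% = 0.0118333.
Recurrence: B ← B·(1+r) − £505.00.
Month 1: interest £65.08; balance after payment £5,060.08.
Month 2: interest £59.88; balance after payment £4,614.96.
Closed form: n = −ln(1 − rB₀/P)/ln(1+r) = −ln(0.87112)/ln(1.01183) ≈ 11.729, so the balance reaches zero during payment 12.

12 payments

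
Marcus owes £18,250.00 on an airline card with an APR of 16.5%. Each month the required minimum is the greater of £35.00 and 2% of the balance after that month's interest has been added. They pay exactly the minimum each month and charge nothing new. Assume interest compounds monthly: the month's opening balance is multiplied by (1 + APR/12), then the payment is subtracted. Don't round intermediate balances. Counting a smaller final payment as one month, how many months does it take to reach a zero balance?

Monthly rate r = 16.5%/12 = 1.375% = 0.01375.
While 2% of the post-interest balance exceeds £35.00, each month B ← (B·(1+r))·(1 − 0.02), i.e. B shrinks by the factor (1+r)·0.98 = 0.99347.
This holds for months 1–361. Entering month 362 the balance is £1,717.59; 2% of the post-interest balance is now below £35.00, so the flat £35.00 minimum applies from here.
From month 362 a fixed £35.00 at rate r clears £1,717.59 in 83 more payments. Total: 361 + 83 = 444 months.

444 months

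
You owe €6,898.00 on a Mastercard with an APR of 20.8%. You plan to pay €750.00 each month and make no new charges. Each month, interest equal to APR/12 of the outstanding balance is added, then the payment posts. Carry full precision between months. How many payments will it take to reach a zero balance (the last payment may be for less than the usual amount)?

11 months

Monthly rate r = 20.8%/12 = 1.73333% = 0.0173333.
Recurrence: B ← B·(1+r) − €750.00.
Month 1: interest €119.57; balance after payment €6,267.57.
Month 2: interest €108.64; balance after payment €5,626.20.
Closed form: n = −ln(1 − rB₀/P)/ln(1+r) = −ln(0.84058)/ln(1.01733) ≈ 10.106, so the balance reaches zero during payment 11.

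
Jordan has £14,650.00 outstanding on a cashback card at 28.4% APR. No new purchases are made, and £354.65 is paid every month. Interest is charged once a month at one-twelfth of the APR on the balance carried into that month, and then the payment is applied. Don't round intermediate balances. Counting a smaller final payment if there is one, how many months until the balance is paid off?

Monthly rate r = 28.4%/12 = 2.36667% = 0.0236667.
Recurrence: B ← B·(1+r) − £354.65.
Month 1: interest £346.72; balance after payment £14,642.07.
Month 2: interest £346.53; balance after payment £14,633.95.
Closed form: n = −ln(1 − rB₀/P)/ln(1+r) = −ln(0.022369)/ln(1.02367) ≈ 162.458, so the balance reaches zero during payment 163.

163 months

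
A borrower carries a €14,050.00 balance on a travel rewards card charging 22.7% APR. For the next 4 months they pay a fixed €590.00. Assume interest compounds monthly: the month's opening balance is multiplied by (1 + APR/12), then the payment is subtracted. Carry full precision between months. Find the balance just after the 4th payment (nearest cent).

€12,715.85

Monthly rate r = 22.7%/12 = 1.89167% = 0.0189167.
Each month: B ← B·(1+r) − €590.00.
Month 1: interest €265.78; balance after payment €13,725.78.
Month 2: interest €259.65; balance after payment €13,395.43.
Month 3: interest €253.40; balance after payment €13,058.82.
Month 4: interest €247.03; balance after payment €12,715.85.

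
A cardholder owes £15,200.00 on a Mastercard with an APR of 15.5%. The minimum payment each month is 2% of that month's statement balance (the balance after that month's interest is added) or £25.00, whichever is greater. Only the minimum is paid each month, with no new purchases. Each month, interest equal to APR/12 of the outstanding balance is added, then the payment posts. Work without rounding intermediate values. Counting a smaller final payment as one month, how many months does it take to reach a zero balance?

420 months

Monthly rate r = 15.5%/12 = 1.29167% = 0.0129167.
While 2% of the post-interest balance exceeds £25.00, each month B ← (B·(1+r))·(1 − 0.02), i.e. B shrinks by the factor (1+r)·0.98 = 0.99266.
This holds for months 1–341. Entering month 342 the balance is £1,231.89; 2% of the post-interest balance is now below £25.00, so the flat £25.00 minimum applies from here.
From month 342 a fixed £25.00 at rate r clears £1,231.89 in 79 more payments. Total: 341 + 79 = 420 months.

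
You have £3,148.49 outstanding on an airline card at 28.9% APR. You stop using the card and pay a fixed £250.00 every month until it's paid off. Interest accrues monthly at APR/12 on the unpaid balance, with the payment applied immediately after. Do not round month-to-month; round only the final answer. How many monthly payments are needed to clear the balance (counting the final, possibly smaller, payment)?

Monthly rate r = 28.9%/12 = 2.40833% = 0.0240833.
Recurrence: B ← B·(1+r) − £250.00.
Month 1: interest £75.83; balance after payment £2,974.32.
Month 2: interest £71.63; balance after payment £2,795.95.
Closed form: n = −ln(1 − rB₀/P)/ln(1+r) = −ln(0.6967)/ln(1.02408) ≈ 15.187, so the balance reaches zero during payment 16.

16 months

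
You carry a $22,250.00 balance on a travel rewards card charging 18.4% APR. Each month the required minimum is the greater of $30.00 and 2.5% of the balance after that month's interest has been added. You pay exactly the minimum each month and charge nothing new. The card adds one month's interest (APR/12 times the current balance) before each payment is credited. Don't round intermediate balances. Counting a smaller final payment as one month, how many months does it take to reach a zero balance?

352 months

Monthly rate r = 18.4%/12 = 1.53333% = 0.0153333.
While 2.5% of the post-interest balance exceeds $30.00, each month B ← (B·(1+r))·(1 − 0.025), i.e. B shrinks by the factor (1+r)·0.975 = 0.98995.
This holds for months 1–291. Entering month 292 the balance is $1,177.03; 2.5% of the post-interest balance is now below $30.00, so the flat $30.00 minimum applies from here.
From month 292 a fixed $30.00 at rate r clears $1,177.03 in 61 more payments. Total: 291 + 61 = 352 months.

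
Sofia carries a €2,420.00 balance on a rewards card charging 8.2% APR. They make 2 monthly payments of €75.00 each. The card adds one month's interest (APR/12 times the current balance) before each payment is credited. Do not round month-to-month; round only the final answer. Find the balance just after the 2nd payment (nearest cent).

Monthly rate r = 8.2%/12 = 0.683333% = 0.00683333.
Each month: B ← B·(1+r) − €75.00.
Month 1: interest €16.54; balance after payment €2,361.54.
Month 2: interest €16.14; balance after payment €2,302.67.

€2,302.67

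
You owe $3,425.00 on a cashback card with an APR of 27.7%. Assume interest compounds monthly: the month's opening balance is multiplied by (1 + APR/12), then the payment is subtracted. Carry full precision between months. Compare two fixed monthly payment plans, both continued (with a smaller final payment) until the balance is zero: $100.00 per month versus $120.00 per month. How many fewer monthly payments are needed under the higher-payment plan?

Monthly rate r = 27.7%/12 = 2.30833% = 0.0230833.
At $100.00/mo: n = ⌈−ln(1 − rB₀/P)/ln(1+r)⌉ = 69 payments (last $51.57); total interest = total paid − $3,425.00 = $3,426.57.
At $120.00/mo: 48 payments (last $14.92); total interest $2,229.92.
Payments saved = 69 − 48 = 21.

21 fewer payments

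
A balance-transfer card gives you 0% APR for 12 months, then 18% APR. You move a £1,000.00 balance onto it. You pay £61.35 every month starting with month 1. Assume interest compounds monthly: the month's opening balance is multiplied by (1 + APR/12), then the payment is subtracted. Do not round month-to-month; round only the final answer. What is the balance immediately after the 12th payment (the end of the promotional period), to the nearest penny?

£263.80

Promo months 1–12 at r₀ = 0%/12 = 0; months 13+ at r₁ = 18%/12 = 0.015.
After month 12 (no interest yet): B = £1,000.00 − 12·£61.35 = £263.80.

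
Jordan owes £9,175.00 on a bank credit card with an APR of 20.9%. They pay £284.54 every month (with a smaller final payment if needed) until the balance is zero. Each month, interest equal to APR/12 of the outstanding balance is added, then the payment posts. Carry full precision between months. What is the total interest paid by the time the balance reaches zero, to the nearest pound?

Monthly rate r = 20.9%/12 = 1.74167% = 0.0174167.
Payoff takes n = ⌈−ln(1 − rB₀/P)/ln(1+r)⌉ = ⌈47.758⌉ = 48 payments; the last is £216.15.
Total paid = 47·£284.54 + £216.15 = £13,589.53.
Total interest = total paid − principal = £13,589.53 − £9,175.00 = £4,414.53.

£4,415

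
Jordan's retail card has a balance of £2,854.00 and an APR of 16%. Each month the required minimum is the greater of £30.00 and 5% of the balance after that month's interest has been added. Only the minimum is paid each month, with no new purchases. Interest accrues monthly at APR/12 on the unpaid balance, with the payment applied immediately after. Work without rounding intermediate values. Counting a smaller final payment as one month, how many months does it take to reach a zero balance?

Monthly rate r = 16%/12 = 1.33333% = 0.0133333.
While 5% of the post-interest balance exceeds £30.00, each month B ← (B·(1+r))·(1 − 0.05), i.e. B shrinks by the factor (1+r)·0.95 = 0.96267.
This holds for months 1–42. Entering month 43 the balance is £577.36; 5% of the post-interest balance is now below £30.00, so the flat £30.00 minimum applies from here.
From month 43 a fixed £30.00 at rate r clears £577.36 in 23 more payments. Total: 42 + 23 = 65 months.

65 months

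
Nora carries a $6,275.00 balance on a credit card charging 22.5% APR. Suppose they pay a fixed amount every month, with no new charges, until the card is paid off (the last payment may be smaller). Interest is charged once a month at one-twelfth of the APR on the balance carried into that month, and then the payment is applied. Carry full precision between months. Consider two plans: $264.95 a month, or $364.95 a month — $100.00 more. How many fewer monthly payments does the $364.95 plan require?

Monthly rate r = 22.5%/12 = 1.875% = 0.01875.
At $264.95/mo: n = ⌈−ln(1 − rB₀/P)/ln(1+r)⌉ = 32 payments (last $160.96); total interest = total paid − $6,275.00 = $2,099.41.
At $364.95/mo: 21 payments (last $347.02); total interest $1,371.02.
Payments saved = 32 − 21 = 11.

11 fewer payments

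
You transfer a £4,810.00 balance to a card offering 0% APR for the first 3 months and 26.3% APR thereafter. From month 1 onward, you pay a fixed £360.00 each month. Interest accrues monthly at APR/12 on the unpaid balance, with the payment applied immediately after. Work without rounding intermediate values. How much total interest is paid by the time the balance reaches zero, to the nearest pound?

Promo months 1–3 at r₀ = 0%/12 = 0; months 4+ at r₁ = 26.3%/12 = 0.0219167.
After month 3 (no interest yet): B = £4,810.00 − 3·£360.00 = £3,730.00.
Then at r₁ with £360.00/mo: n₂ = −ln(1 − r₁·B/P)/ln(1+r₁) ≈ 11.88 → 12 more payments.
Total paid = 14·£360.00 + £317.59 = £5,357.59; interest = £5,357.59 − £4,810.00 = £547.59.

£548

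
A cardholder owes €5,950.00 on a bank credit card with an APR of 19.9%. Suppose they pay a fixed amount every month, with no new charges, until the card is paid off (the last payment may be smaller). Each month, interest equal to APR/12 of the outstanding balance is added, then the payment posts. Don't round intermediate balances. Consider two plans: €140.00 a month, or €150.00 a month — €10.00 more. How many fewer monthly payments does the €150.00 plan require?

9 fewer payments

Monthly rate r = 19.9%/12 = 1.65833% = 0.0165833.
At €140.00/mo: n = ⌈−ln(1 − rB₀/P)/ln(1+r)⌉ = 75 payments (last €25.46); total interest = total paid − €5,950.00 = €4,435.46.
At €150.00/mo: 66 payments (last €30.29); total interest €3,830.29.
Payments saved = 75 − 66 = 9.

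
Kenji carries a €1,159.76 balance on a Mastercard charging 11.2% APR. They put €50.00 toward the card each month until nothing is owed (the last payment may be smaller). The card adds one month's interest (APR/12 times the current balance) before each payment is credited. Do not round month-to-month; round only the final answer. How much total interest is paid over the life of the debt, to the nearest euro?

Monthly rate r = 11.2%/12 = 0.933333% = 0.00933333.
Payoff takes n = ⌈−ln(1 − rB₀/P)/ln(1+r)⌉ = ⌈26.261⌉ = 27 payments; the last is €13.11.
Total paid = 26·€50.00 + €13.11 = €1,313.11.
Total interest = total paid − principal = €1,313.11 − €1,159.76 = €153.35.

€153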